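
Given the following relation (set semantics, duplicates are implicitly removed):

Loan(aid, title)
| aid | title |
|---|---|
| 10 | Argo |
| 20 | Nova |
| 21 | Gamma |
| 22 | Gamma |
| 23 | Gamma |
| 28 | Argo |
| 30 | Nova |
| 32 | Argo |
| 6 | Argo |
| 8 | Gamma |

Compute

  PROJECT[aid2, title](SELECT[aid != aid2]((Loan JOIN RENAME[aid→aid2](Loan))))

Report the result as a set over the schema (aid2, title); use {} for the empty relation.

ρ[aid→aid2]: schema becomes (aid2, title); tuples unchanged.
Loan ⋈ RENAME[aid→aid2](Loan) (natural join on title): {(10, Argo, 10), (10, Argo, 28), (10, Argo, 32), (10, Argo, 6), (20, Nova, 20), (20, Nova, 30), (21, Gamma, 21), (21, Gamma, 22), (21, Gamma, 23), (21, Gamma, 8), (22, Gamma, 21), (22, Gamma, 22), (22, Gamma, 23), (22, Gamma, 8), (23, Gamma, 21), (23, Gamma, 22), (23, Gamma, 23), (23, Gamma, 8), (28, Argo, 10), (28, Argo, 28), (28, Argo, 32), (28, Argo, 6), (30, Nova, 20), (30, Nova, 30), (32, Argo, 10), (32, Argo, 28), (32, Argo, 32), (32, Argo, 6), (6, Argo, 10), (6, Argo, 28), (6, Argo, 32), (6, Argo, 6), (8, Gamma, 21), (8, Gamma, 22), (8, Gamma, 23), (8, Gamma, 8)}
Apply σ_{aid != aid2}; surviving tuples: {(10, Argo, 28), (10, Argo, 32), (10, Argo, 6), (20, Nova, 30), (21, Gamma, 22), (21, Gamma, 23), (21, Gamma, 8), (22, Gamma, 21), (22, Gamma, 23), (22, Gamma, 8), (23, Gamma, 21), (23, Gamma, 22), (23, Gamma, 8), (28, Argo, 10), (28, Argo, 32), (28, Argo, 6), (30, Nova, 20), (32, Argo, 10), (32, Argo, 28), (32, Argo, 6), (6, Argo, 10), (6, Argo, 28), (6, Argo, 32), (8, Gamma, 21), (8, Gamma, 22), (8, Gamma, 23)}
π[aid2, title]: project onto (aid2, title) (16 duplicate(s) eliminated) → {(10, Argo), (20, Nova), (21, Gamma), (22, Gamma), (23, Gamma), (28, Argo), (30, Nova), (32, Argo), (6, Argo), (8, Gamma)}

{(10, Argo), (20, Nova), (21, Gamma), (22, Gamma), (23, Gamma), (28, Argo), (30, Nova), (32, Argo), (6, Argo), (8, Gamma)}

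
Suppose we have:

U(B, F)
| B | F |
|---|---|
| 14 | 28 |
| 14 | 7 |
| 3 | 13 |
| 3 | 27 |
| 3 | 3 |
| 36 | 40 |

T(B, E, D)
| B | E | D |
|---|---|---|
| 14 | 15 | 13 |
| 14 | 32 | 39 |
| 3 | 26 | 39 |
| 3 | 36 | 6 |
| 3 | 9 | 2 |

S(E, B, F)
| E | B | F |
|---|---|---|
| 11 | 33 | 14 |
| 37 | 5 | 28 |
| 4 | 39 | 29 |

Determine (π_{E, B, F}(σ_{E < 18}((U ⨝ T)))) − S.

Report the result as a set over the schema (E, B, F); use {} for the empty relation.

Joining U and T on B yields {(14, 28, 15, 13), (14, 28, 32, 39), (14, 7, 15, 13), (14, 7, 32, 39), (3, 13, 26, 39), (3, 13, 36, 6), (3, 13, 9, 2), (3, 27, 26, 39), (3, 27, 36, 6), (3, 27, 9, 2), (3, 3, 26, 39), (3, 3, 36, 6), (3, 3, 9, 2)}.
Filtering on E < 18 leaves {(14, 28, 15, 13), (14, 7, 15, 13), (3, 13, 9, 2), (3, 27, 9, 2), (3, 3, 9, 2)}.
π_{E, B, F} gives {(15, 14, 28), (15, 14, 7), (9, 3, 13), (9, 3, 27), (9, 3, 3)}.
Difference: {(15, 14, 28), (15, 14, 7), (9, 3, 13), (9, 3, 27), (9, 3, 3)} with {(11, 33, 14), (37, 5, 28), (4, 39, 29)} → {(15, 14, 28), (15, 14, 7), (9, 3, 13), (9, 3, 27), (9, 3, 3)}

{(15, 14, 28), (15, 14, 7), (9, 3, 13), (9, 3, 27), (9, 3, 3)}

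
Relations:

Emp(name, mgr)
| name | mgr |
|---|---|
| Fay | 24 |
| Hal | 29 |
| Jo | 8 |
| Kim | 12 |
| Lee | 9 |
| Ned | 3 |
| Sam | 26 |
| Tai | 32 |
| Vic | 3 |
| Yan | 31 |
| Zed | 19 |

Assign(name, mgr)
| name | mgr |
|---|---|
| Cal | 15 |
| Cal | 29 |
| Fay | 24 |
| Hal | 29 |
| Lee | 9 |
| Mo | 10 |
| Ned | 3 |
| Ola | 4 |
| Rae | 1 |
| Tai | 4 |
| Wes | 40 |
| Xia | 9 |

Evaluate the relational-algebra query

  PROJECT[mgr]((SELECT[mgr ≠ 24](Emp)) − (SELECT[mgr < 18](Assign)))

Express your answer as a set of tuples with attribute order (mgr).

Selection mgr ≠ 24: {(Hal, 29), (Jo, 8), (Kim, 12), (Lee, 9), (Ned, 3), (Sam, 26), (Tai, 32), (Vic, 3), (Yan, 31), (Zed, 19)}
Selection mgr < 18: {(Cal, 15), (Lee, 9), (Mo, 10), (Ned, 3), (Ola, 4), (Rae, 1), (Tai, 4), (Xia, 9)}
Set difference of the two operands is {(Hal, 29), (Jo, 8), (Kim, 12), (Sam, 26), (Tai, 32), (Vic, 3), (Yan, 31), (Zed, 19)}.
π_{mgr} gives {12, 19, 26, 29, 3, 31, 32, 8}.

{12, 19, 26, 29, 3, 31, 32, 8}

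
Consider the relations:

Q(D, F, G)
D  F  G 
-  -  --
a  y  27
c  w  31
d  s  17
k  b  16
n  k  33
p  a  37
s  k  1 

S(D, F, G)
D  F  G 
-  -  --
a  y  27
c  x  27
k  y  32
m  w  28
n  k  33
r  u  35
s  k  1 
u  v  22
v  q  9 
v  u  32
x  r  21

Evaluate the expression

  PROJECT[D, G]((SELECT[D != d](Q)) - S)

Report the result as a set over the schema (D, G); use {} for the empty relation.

{(c, 31), (k, 16), (p, 37)}

σ[D != d]: keep tuples satisfying D != d → {(a, y, 27), (c, w, 31), (k, b, 16), (n, k, 33), (p, a, 37), (s, k, 1)}
Set difference of the two operands is {(c, w, 31), (k, b, 16), (p, a, 37)}.
Projecting to D, G: {(c, 31), (k, 16), (p, 37)}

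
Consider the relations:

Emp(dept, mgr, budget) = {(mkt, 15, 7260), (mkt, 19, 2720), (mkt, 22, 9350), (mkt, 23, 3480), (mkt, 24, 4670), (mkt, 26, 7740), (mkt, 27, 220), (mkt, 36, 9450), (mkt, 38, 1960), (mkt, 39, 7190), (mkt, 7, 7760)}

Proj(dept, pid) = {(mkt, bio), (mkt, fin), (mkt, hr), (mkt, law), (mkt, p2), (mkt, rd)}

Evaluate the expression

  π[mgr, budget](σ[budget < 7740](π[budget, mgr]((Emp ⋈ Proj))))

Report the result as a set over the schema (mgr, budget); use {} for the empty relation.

Natural join on dept: {(mkt, 15, 7260, bio), (mkt, 15, 7260, fin), (mkt, 15, 7260, hr), (mkt, 15, 7260, law), (mkt, 15, 7260, p2), (mkt, 15, 7260, rd), (mkt, 19, 2720, bio), (mkt, 19, 2720, fin), (mkt, 19, 2720, hr), (mkt, 19, 2720, law), (mkt, 19, 2720, p2), (mkt, 19, 2720, rd), (mkt, 22, 9350, bio), (mkt, 22, 9350, fin), (mkt, 22, 9350, hr), (mkt, 22, 9350, law), (mkt, 22, 9350, p2), (mkt, 22, 9350, rd), (mkt, 23, 3480, bio), (mkt, 23, 3480, fin), (mkt, 23, 3480, hr), (mkt, 23, 3480, law), (mkt, 23, 3480, p2), (mkt, 23, 3480, rd), (mkt, 24, 4670, bio), (mkt, 24, 4670, fin), (mkt, 24, 4670, hr), (mkt, 24, 4670, law), (mkt, 24, 4670, p2), (mkt, 24, 4670, rd), (mkt, 26, 7740, bio), (mkt, 26, 7740, fin), (mkt, 26, 7740, hr), (mkt, 26, 7740, law), (mkt, 26, 7740, p2), (mkt, 26, 7740, rd), (mkt, 27, 220, bio), (mkt, 27, 220, fin), (mkt, 27, 220, hr), (mkt, 27, 220, law), (mkt, 27, 220, p2), (mkt, 27, 220, rd), (mkt, 36, 9450, bio), (mkt, 36, 9450, fin), (mkt, 36, 9450, hr), (mkt, 36, 9450, law), (mkt, 36, 9450, p2), (mkt, 36, 9450, rd), (mkt, 38, 1960, bio), (mkt, 38, 1960, fin), (mkt, 38, 1960, hr), (mkt, 38, 1960, law), (mkt, 38, 1960, p2), (mkt, 38, 1960, rd), (mkt, 39, 7190, bio), (mkt, 39, 7190, fin), (mkt, 39, 7190, hr), (mkt, 39, 7190, law), (mkt, 39, 7190, p2), (mkt, 39, 7190, rd), (mkt, 7, 7760, bio), (mkt, 7, 7760, fin), (mkt, 7, 7760, hr), (mkt, 7, 7760, law), (mkt, 7, 7760, p2), (mkt, 7, 7760, rd)}
π[budget, mgr]: project onto (budget, mgr) (55 duplicate(s) eliminated) → {(1960, 38), (220, 27), (2720, 19), (3480, 23), (4670, 24), (7190, 39), (7260, 15), (7740, 26), (7760, 7), (9350, 22), (9450, 36)}
Filtering on budget < 7740 leaves {(1960, 38), (220, 27), (2720, 19), (3480, 23), (4670, 24), (7190, 39), (7260, 15)}.
π[mgr, budget]: project onto (mgr, budget) → {(15, 7260), (19, 2720), (23, 3480), (24, 4670), (27, 220), (38, 1960), (39, 7190)}

{(15, 7260), (19, 2720), (23, 3480), (24, 4670), (27, 220), (38, 1960), (39, 7190)}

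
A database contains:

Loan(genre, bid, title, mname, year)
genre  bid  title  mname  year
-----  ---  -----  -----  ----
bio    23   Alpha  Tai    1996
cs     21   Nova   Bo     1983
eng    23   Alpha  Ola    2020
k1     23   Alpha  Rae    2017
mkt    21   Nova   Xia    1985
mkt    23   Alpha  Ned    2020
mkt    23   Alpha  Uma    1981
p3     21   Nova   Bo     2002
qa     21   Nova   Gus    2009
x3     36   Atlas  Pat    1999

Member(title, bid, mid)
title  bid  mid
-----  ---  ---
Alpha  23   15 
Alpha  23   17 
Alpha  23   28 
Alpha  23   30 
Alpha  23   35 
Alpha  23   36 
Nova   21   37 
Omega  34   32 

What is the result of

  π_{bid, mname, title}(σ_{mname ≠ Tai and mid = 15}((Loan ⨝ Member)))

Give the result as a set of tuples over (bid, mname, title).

{(23, Ned, Alpha), (23, Ola, Alpha), (23, Rae, Alpha), (23, Uma, Alpha)}

Joining Loan and Member on bid, title yields {(bio, 23, Alpha, Tai, 1996, 15), (bio, 23, Alpha, Tai, 1996, 17), (bio, 23, Alpha, Tai, 1996, 28), (bio, 23, Alpha, Tai, 1996, 30), (bio, 23, Alpha, Tai, 1996, 35), (bio, 23, Alpha, Tai, 1996, 36), (cs, 21, Nova, Bo, 1983, 37), (eng, 23, Alpha, Ola, 2020, 15), (eng, 23, Alpha, Ola, 2020, 17), (eng, 23, Alpha, Ola, 2020, 28), (eng, 23, Alpha, Ola, 2020, 30), (eng, 23, Alpha, Ola, 2020, 35), (eng, 23, Alpha, Ola, 2020, 36), (k1, 23, Alpha, Rae, 2017, 15), (k1, 23, Alpha, Rae, 2017, 17), (k1, 23, Alpha, Rae, 2017, 28), (k1, 23, Alpha, Rae, 2017, 30), (k1, 23, Alpha, Rae, 2017, 35), (k1, 23, Alpha, Rae, 2017, 36), (mkt, 21, Nova, Xia, 1985, 37), (mkt, 23, Alpha, Ned, 2020, 15), (mkt, 23, Alpha, Ned, 2020, 17), (mkt, 23, Alpha, Ned, 2020, 28), (mkt, 23, Alpha, Ned, 2020, 30), (mkt, 23, Alpha, Ned, 2020, 35), (mkt, 23, Alpha, Ned, 2020, 36), (mkt, 23, Alpha, Uma, 1981, 15), (mkt, 23, Alpha, Uma, 1981, 17), (mkt, 23, Alpha, Uma, 1981, 28), (mkt, 23, Alpha, Uma, 1981, 30), (mkt, 23, Alpha, Uma, 1981, 35), (mkt, 23, Alpha, Uma, 1981, 36), (p3, 21, Nova, Bo, 2002, 37), (qa, 21, Nova, Gus, 2009, 37)}.
Selection mname ≠ Tai and mid = 15: {(eng, 23, Alpha, Ola, 2020, 15), (k1, 23, Alpha, Rae, 2017, 15), (mkt, 23, Alpha, Ned, 2020, 15), (mkt, 23, Alpha, Uma, 1981, 15)}
π_{bid, mname, title} gives {(23, Ned, Alpha), (23, Ola, Alpha), (23, Rae, Alpha), (23, Uma, Alpha)}.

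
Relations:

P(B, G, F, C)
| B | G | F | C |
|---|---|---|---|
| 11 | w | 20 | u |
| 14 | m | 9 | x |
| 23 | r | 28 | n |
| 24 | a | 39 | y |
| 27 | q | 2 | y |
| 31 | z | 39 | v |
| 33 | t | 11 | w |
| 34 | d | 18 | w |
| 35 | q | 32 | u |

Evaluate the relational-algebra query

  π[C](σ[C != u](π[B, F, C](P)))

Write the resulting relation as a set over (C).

π[B, F, C]: project onto (B, F, C) → {(11, 20, u), (14, 9, x), (23, 28, n), (24, 39, y), (27, 2, y), (31, 39, v), (33, 11, w), (34, 18, w), (35, 32, u)}
Apply σ_{C != u}; surviving tuples: {(14, 9, x), (23, 28, n), (24, 39, y), (27, 2, y), (31, 39, v), (33, 11, w), (34, 18, w)}
π[C]: project onto (C) (2 duplicate(s) eliminated) → {n, v, w, x, y}

{n, v, w, x, y}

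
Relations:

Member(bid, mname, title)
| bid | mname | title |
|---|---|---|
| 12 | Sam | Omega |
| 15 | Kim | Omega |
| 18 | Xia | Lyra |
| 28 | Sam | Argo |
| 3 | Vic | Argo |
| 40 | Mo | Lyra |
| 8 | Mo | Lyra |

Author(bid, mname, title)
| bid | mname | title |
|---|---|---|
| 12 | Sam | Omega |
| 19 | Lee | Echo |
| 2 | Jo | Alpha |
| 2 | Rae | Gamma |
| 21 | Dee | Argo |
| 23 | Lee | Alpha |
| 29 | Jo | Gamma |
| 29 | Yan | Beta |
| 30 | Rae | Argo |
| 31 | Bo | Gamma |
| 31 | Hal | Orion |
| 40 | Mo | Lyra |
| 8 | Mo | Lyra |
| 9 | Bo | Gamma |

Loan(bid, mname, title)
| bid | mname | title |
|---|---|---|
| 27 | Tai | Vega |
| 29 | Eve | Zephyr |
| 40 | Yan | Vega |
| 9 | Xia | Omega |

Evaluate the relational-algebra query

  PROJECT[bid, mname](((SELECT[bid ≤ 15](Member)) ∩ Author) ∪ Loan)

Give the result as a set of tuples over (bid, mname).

σ[bid ≤ 15]: keep tuples satisfying bid ≤ 15 → {(12, Sam, Omega), (15, Kim, Omega), (3, Vic, Argo), (8, Mo, Lyra)}
Taking the intersection: {(12, Sam, Omega), (8, Mo, Lyra)}
Taking the union: {(12, Sam, Omega), (27, Tai, Vega), (29, Eve, Zephyr), (40, Yan, Vega), (8, Mo, Lyra), (9, Xia, Omega)}
π_{bid, mname} gives {(12, Sam), (27, Tai), (29, Eve), (40, Yan), (8, Mo), (9, Xia)}.

{(12, Sam), (27, Tai), (29, Eve), (40, Yan), (8, Mo), (9, Xia)}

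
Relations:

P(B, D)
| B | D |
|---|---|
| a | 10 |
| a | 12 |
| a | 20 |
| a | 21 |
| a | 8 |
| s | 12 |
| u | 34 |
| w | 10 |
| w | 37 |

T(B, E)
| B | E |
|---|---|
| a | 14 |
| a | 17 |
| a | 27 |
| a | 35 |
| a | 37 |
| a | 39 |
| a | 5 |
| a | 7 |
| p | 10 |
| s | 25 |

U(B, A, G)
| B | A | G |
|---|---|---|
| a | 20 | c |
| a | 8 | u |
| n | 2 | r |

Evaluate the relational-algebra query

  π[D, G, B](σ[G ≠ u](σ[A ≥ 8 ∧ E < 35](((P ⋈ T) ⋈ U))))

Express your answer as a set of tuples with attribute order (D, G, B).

Joining P and T on B yields {(a, 10, 14), (a, 10, 17), (a, 10, 27), (a, 10, 35), (a, 10, 37), (a, 10, 39), (a, 10, 5), (a, 10, 7), (a, 12, 14), (a, 12, 17), (a, 12, 27), (a, 12, 35), (a, 12, 37), (a, 12, 39), (a, 12, 5), (a, 12, 7), (a, 20, 14), (a, 20, 17), (a, 20, 27), (a, 20, 35), (a, 20, 37), (a, 20, 39), (a, 20, 5), (a, 20, 7), (a, 21, 14), (a, 21, 17), (a, 21, 27), (a, 21, 35), (a, 21, 37), (a, 21, 39), (a, 21, 5), (a, 21, 7), (a, 8, 14), (a, 8, 17), (a, 8, 27), (a, 8, 35), (a, 8, 37), (a, 8, 39), (a, 8, 5), (a, 8, 7), (s, 12, 25)}.
Joining (P ⋈ T) and U on B yields {(a, 10, 14, 20, c), (a, 10, 14, 8, u), (a, 10, 17, 20, c), (a, 10, 17, 8, u), (a, 10, 27, 20, c), (a, 10, 27, 8, u), (a, 10, 35, 20, c), (a, 10, 35, 8, u), (a, 10, 37, 20, c), (a, 10, 37, 8, u), (a, 10, 39, 20, c), (a, 10, 39, 8, u), (a, 10, 5, 20, c), (a, 10, 5, 8, u), (a, 10, 7, 20, c), (a, 10, 7, 8, u), (a, 12, 14, 20, c), (a, 12, 14, 8, u), (a, 12, 17, 20, c), (a, 12, 17, 8, u), (a, 12, 27, 20, c), (a, 12, 27, 8, u), (a, 12, 35, 20, c), (a, 12, 35, 8, u), (a, 12, 37, 20, c), (a, 12, 37, 8, u), (a, 12, 39, 20, c), (a, 12, 39, 8, u), (a, 12, 5, 20, c), (a, 12, 5, 8, u), (a, 12, 7, 20, c), (a, 12, 7, 8, u), (a, 20, 14, 20, c), (a, 20, 14, 8, u), (a, 20, 17, 20, c), (a, 20, 17, 8, u), (a, 20, 27, 20, c), (a, 20, 27, 8, u), (a, 20, 35, 20, c), (a, 20, 35, 8, u), (a, 20, 37, 20, c), (a, 20, 37, 8, u), (a, 20, 39, 20, c), (a, 20, 39, 8, u), (a, 20, 5, 20, c), (a, 20, 5, 8, u), (a, 20, 7, 20, c), (a, 20, 7, 8, u), (a, 21, 14, 20, c), (a, 21, 14, 8, u), (a, 21, 17, 20, c), (a, 21, 17, 8, u), (a, 21, 27, 20, c), (a, 21, 27, 8, u), (a, 21, 35, 20, c), (a, 21, 35, 8, u), (a, 21, 37, 20, c), (a, 21, 37, 8, u), (a, 21, 39, 20, c), (a, 21, 39, 8, u), (a, 21, 5, 20, c), (a, 21, 5, 8, u), (a, 21, 7, 20, c), (a, 21, 7, 8, u), (a, 8, 14, 20, c), (a, 8, 14, 8, u), (a, 8, 17, 20, c), (a, 8, 17, 8, u), (a, 8, 27, 20, c), (a, 8, 27, 8, u), (a, 8, 35, 20, c), (a, 8, 35, 8, u), (a, 8, 37, 20, c), (a, 8, 37, 8, u), (a, 8, 39, 20, c), (a, 8, 39, 8, u), (a, 8, 5, 20, c), (a, 8, 5, 8, u), (a, 8, 7, 20, c), (a, 8, 7, 8, u)}.
Apply σ_{A ≥ 8 ∧ E < 35}; surviving tuples: {(a, 10, 14, 20, c), (a, 10, 14, 8, u), (a, 10, 17, 20, c), (a, 10, 17, 8, u), (a, 10, 27, 20, c), (a, 10, 27, 8, u), (a, 10, 5, 20, c), (a, 10, 5, 8, u), (a, 10, 7, 20, c), (a, 10, 7, 8, u), (a, 12, 14, 20, c), (a, 12, 14, 8, u), (a, 12, 17, 20, c), (a, 12, 17, 8, u), (a, 12, 27, 20, c), (a, 12, 27, 8, u), (a, 12, 5, 20, c), (a, 12, 5, 8, u), (a, 12, 7, 20, c), (a, 12, 7, 8, u), (a, 20, 14, 20, c), (a, 20, 14, 8, u), (a, 20, 17, 20, c), (a, 20, 17, 8, u), (a, 20, 27, 20, c), (a, 20, 27, 8, u), (a, 20, 5, 20, c), (a, 20, 5, 8, u), (a, 20, 7, 20, c), (a, 20, 7, 8, u), (a, 21, 14, 20, c), (a, 21, 14, 8, u), (a, 21, 17, 20, c), (a, 21, 17, 8, u), (a, 21, 27, 20, c), (a, 21, 27, 8, u), (a, 21, 5, 20, c), (a, 21, 5, 8, u), (a, 21, 7, 20, c), (a, 21, 7, 8, u), (a, 8, 14, 20, c), (a, 8, 14, 8, u), (a, 8, 17, 20, c), (a, 8, 17, 8, u), (a, 8, 27, 20, c), (a, 8, 27, 8, u), (a, 8, 5, 20, c), (a, 8, 5, 8, u), (a, 8, 7, 20, c), (a, 8, 7, 8, u)}
Apply σ_{G ≠ u}; surviving tuples: {(a, 10, 14, 20, c), (a, 10, 17, 20, c), (a, 10, 27, 20, c), (a, 10, 5, 20, c), (a, 10, 7, 20, c), (a, 12, 14, 20, c), (a, 12, 17, 20, c), (a, 12, 27, 20, c), (a, 12, 5, 20, c), (a, 12, 7, 20, c), (a, 20, 14, 20, c), (a, 20, 17, 20, c), (a, 20, 27, 20, c), (a, 20, 5, 20, c), (a, 20, 7, 20, c), (a, 21, 14, 20, c), (a, 21, 17, 20, c), (a, 21, 27, 20, c), (a, 21, 5, 20, c), (a, 21, 7, 20, c), (a, 8, 14, 20, c), (a, 8, 17, 20, c), (a, 8, 27, 20, c), (a, 8, 5, 20, c), (a, 8, 7, 20, c)}
π_{D, G, B} gives {(10, c, a), (12, c, a), (20, c, a), (21, c, a), (8, c, a)} (20 duplicate(s) eliminated).

{(10, c, a), (12, c, a), (20, c, a), (21, c, a), (8, c, a)}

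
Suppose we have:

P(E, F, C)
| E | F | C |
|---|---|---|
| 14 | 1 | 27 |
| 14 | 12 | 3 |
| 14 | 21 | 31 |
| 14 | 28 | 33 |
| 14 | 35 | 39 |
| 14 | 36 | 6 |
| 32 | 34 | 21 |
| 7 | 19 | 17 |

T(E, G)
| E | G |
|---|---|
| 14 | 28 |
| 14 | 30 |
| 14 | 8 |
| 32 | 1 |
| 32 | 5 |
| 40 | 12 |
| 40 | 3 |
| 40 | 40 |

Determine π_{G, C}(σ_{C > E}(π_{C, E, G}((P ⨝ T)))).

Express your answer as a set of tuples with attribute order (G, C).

{(28, 27), (28, 31), (28, 33), (28, 39), (30, 27), (30, 31), (30, 33), (30, 39), (8, 27), (8, 31), (8, 33), (8, 39)}

Natural join on E: {(14, 1, 27, 28), (14, 1, 27, 30), (14, 1, 27, 8), (14, 12, 3, 28), (14, 12, 3, 30), (14, 12, 3, 8), (14, 21, 31, 28), (14, 21, 31, 30), (14, 21, 31, 8), (14, 28, 33, 28), (14, 28, 33, 30), (14, 28, 33, 8), (14, 35, 39, 28), (14, 35, 39, 30), (14, 35, 39, 8), (14, 36, 6, 28), (14, 36, 6, 30), (14, 36, 6, 8), (32, 34, 21, 1), (32, 34, 21, 5)}
Keep only column(s) C, E, G: {(21, 32, 1), (21, 32, 5), (27, 14, 28), (27, 14, 30), (27, 14, 8), (3, 14, 28), (3, 14, 30), (3, 14, 8), (31, 14, 28), (31, 14, 30), (31, 14, 8), (33, 14, 28), (33, 14, 30), (33, 14, 8), (39, 14, 28), (39, 14, 30), (39, 14, 8), (6, 14, 28), (6, 14, 30), (6, 14, 8)}
Filtering on C > E leaves {(27, 14, 28), (27, 14, 30), (27, 14, 8), (31, 14, 28), (31, 14, 30), (31, 14, 8), (33, 14, 28), (33, 14, 30), (33, 14, 8), (39, 14, 28), (39, 14, 30), (39, 14, 8)}.
Keep only column(s) G, C: {(28, 27), (28, 31), (28, 33), (28, 39), (30, 27), (30, 31), (30, 33), (30, 39), (8, 27), (8, 31), (8, 33), (8, 39)}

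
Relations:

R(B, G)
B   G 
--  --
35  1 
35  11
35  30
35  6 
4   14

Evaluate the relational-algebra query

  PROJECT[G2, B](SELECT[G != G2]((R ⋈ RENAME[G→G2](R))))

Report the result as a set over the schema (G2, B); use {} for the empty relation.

{(1, 35), (11, 35), (30, 35), (6, 35)}

ρ[G→G2]: schema becomes (B, G2); tuples unchanged.
Natural join on B: {(35, 1, 1), (35, 1, 11), (35, 1, 30), (35, 1, 6), (35, 11, 1), (35, 11, 11), (35, 11, 30), (35, 11, 6), (35, 30, 1), (35, 30, 11), (35, 30, 30), (35, 30, 6), (35, 6, 1), (35, 6, 11), (35, 6, 30), (35, 6, 6), (4, 14, 14)}
Apply σ_{G != G2}; surviving tuples: {(35, 1, 11), (35, 1, 30), (35, 1, 6), (35, 11, 1), (35, 11, 30), (35, 11, 6), (35, 30, 1), (35, 30, 11), (35, 30, 6), (35, 6, 1), (35, 6, 11), (35, 6, 30)}
Projecting to G2, B (8 duplicate(s) eliminated): {(1, 35), (11, 35), (30, 35), (6, 35)}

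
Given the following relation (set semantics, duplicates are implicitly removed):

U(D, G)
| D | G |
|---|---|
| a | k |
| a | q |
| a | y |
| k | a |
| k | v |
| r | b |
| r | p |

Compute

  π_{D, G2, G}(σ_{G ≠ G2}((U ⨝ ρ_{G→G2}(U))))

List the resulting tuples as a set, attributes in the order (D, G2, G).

ρ[G→G2]: schema becomes (D, G2); tuples unchanged.
Joining U and ρ_{G→G2}(U) on D yields {(a, k, k), (a, k, q), (a, k, y), (a, q, k), (a, q, q), (a, q, y), (a, y, k), (a, y, q), (a, y, y), (k, a, a), (k, a, v), (k, v, a), (k, v, v), (r, b, b), (r, b, p), (r, p, b), (r, p, p)}.
σ[G ≠ G2]: keep tuples satisfying G ≠ G2 → {(a, k, q), (a, k, y), (a, q, k), (a, q, y), (a, y, k), (a, y, q), (k, a, v), (k, v, a), (r, b, p), (r, p, b)}
Projecting to D, G2, G: {(a, k, q), (a, k, y), (a, q, k), (a, q, y), (a, y, k), (a, y, q), (k, a, v), (k, v, a), (r, b, p), (r, p, b)}

{(a, k, q), (a, k, y), (a, q, k), (a, q, y), (a, y, k), (a, y, q), (k, a, v), (k, v, a), (r, b, p), (r, p, b)}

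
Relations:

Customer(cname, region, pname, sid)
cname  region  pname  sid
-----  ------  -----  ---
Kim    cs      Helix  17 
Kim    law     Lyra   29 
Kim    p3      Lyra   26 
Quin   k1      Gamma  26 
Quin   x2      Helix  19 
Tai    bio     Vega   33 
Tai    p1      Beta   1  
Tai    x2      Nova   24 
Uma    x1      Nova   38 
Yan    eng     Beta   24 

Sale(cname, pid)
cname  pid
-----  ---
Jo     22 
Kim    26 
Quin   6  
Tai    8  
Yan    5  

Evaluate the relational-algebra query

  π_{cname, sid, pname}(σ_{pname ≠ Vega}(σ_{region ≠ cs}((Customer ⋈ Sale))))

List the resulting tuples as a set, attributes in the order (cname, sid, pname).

Natural join on cname: {(Kim, cs, Helix, 17, 26), (Kim, law, Lyra, 29, 26), (Kim, p3, Lyra, 26, 26), (Quin, k1, Gamma, 26, 6), (Quin, x2, Helix, 19, 6), (Tai, bio, Vega, 33, 8), (Tai, p1, Beta, 1, 8), (Tai, x2, Nova, 24, 8), (Yan, eng, Beta, 24, 5)}
σ[region ≠ cs]: keep tuples satisfying region ≠ cs → {(Kim, law, Lyra, 29, 26), (Kim, p3, Lyra, 26, 26), (Quin, k1, Gamma, 26, 6), (Quin, x2, Helix, 19, 6), (Tai, bio, Vega, 33, 8), (Tai, p1, Beta, 1, 8), (Tai, x2, Nova, 24, 8), (Yan, eng, Beta, 24, 5)}
σ[pname ≠ Vega]: keep tuples satisfying pname ≠ Vega → {(Kim, law, Lyra, 29, 26), (Kim, p3, Lyra, 26, 26), (Quin, k1, Gamma, 26, 6), (Quin, x2, Helix, 19, 6), (Tai, p1, Beta, 1, 8), (Tai, x2, Nova, 24, 8), (Yan, eng, Beta, 24, 5)}
Keep only column(s) cname, sid, pname: {(Kim, 26, Lyra), (Kim, 29, Lyra), (Quin, 19, Helix), (Quin, 26, Gamma), (Tai, 1, Beta), (Tai, 24, Nova), (Yan, 24, Beta)}

{(Kim, 26, Lyra), (Kim, 29, Lyra), (Quin, 19, Helix), (Quin, 26, Gamma), (Tai, 1, Beta), (Tai, 24, Nova), (Yan, 24, Beta)}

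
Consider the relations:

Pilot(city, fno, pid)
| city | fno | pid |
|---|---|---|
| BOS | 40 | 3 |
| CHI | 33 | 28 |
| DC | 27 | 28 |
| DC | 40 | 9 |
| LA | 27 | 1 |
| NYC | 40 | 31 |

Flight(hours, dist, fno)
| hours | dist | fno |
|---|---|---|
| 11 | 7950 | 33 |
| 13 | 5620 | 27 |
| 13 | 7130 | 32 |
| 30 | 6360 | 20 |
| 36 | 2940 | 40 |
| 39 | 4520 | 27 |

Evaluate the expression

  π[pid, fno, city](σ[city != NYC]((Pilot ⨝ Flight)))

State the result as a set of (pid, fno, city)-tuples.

Pilot ⋈ Flight (natural join on fno): {(BOS, 40, 3, 36, 2940), (CHI, 33, 28, 11, 7950), (DC, 27, 28, 13, 5620), (DC, 27, 28, 39, 4520), (DC, 40, 9, 36, 2940), (LA, 27, 1, 13, 5620), (LA, 27, 1, 39, 4520), (NYC, 40, 31, 36, 2940)}
Filtering on city != NYC leaves {(BOS, 40, 3, 36, 2940), (CHI, 33, 28, 11, 7950), (DC, 27, 28, 13, 5620), (DC, 27, 28, 39, 4520), (DC, 40, 9, 36, 2940), (LA, 27, 1, 13, 5620), (LA, 27, 1, 39, 4520)}.
π[pid, fno, city]: project onto (pid, fno, city) (2 duplicate(s) eliminated) → {(1, 27, LA), (28, 27, DC), (28, 33, CHI), (3, 40, BOS), (9, 40, DC)}

{(1, 27, LA), (28, 27, DC), (28, 33, CHI), (3, 40, BOS), (9, 40, DC)}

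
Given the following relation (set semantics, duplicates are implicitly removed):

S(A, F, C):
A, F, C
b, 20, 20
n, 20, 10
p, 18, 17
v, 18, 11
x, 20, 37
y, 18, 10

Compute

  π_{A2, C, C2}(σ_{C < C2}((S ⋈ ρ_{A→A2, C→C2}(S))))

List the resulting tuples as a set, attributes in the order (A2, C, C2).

ρ[A→A2, C→C2]: schema becomes (A2, F, C2); tuples unchanged.
Natural join on F: {(b, 20, 20, b, 20), (b, 20, 20, n, 10), (b, 20, 20, x, 37), (n, 20, 10, b, 20), (n, 20, 10, n, 10), (n, 20, 10, x, 37), (p, 18, 17, p, 17), (p, 18, 17, v, 11), (p, 18, 17, y, 10), (v, 18, 11, p, 17), (v, 18, 11, v, 11), (v, 18, 11, y, 10), (x, 20, 37, b, 20), (x, 20, 37, n, 10), (x, 20, 37, x, 37), (y, 18, 10, p, 17), (y, 18, 10, v, 11), (y, 18, 10, y, 10)}
Selection C < C2: {(b, 20, 20, x, 37), (n, 20, 10, b, 20), (n, 20, 10, x, 37), (v, 18, 11, p, 17), (y, 18, 10, p, 17), (y, 18, 10, v, 11)}
π[A2, C, C2]: project onto (A2, C, C2) → {(b, 10, 20), (p, 10, 17), (p, 11, 17), (v, 10, 11), (x, 10, 37), (x, 20, 37)}

{(b, 10, 20), (p, 10, 17), (p, 11, 17), (v, 10, 11), (x, 10, 37), (x, 20, 37)}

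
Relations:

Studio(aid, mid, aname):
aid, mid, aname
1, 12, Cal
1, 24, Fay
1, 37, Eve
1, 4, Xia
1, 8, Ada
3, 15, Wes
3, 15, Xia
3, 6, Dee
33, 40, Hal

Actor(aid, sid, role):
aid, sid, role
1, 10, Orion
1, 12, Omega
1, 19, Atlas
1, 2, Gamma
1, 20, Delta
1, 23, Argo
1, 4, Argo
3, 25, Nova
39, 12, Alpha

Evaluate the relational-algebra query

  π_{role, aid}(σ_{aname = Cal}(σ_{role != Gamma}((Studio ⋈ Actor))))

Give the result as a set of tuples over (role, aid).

{(Argo, 1), (Atlas, 1), (Delta, 1), (Omega, 1), (Orion, 1)}

Studio ⋈ Actor (natural join on aid): {(1, 12, Cal, 10, Orion), (1, 12, Cal, 12, Omega), (1, 12, Cal, 19, Atlas), (1, 12, Cal, 2, Gamma), (1, 12, Cal, 20, Delta), (1, 12, Cal, 23, Argo), (1, 12, Cal, 4, Argo), (1, 24, Fay, 10, Orion), (1, 24, Fay, 12, Omega), (1, 24, Fay, 19, Atlas), (1, 24, Fay, 2, Gamma), (1, 24, Fay, 20, Delta), (1, 24, Fay, 23, Argo), (1, 24, Fay, 4, Argo), (1, 37, Eve, 10, Orion), (1, 37, Eve, 12, Omega), (1, 37, Eve, 19, Atlas), (1, 37, Eve, 2, Gamma), (1, 37, Eve, 20, Delta), (1, 37, Eve, 23, Argo), (1, 37, Eve, 4, Argo), (1, 4, Xia, 10, Orion), (1, 4, Xia, 12, Omega), (1, 4, Xia, 19, Atlas), (1, 4, Xia, 2, Gamma), (1, 4, Xia, 20, Delta), (1, 4, Xia, 23, Argo), (1, 4, Xia, 4, Argo), (1, 8, Ada, 10, Orion), (1, 8, Ada, 12, Omega), (1, 8, Ada, 19, Atlas), (1, 8, Ada, 2, Gamma), (1, 8, Ada, 20, Delta), (1, 8, Ada, 23, Argo), (1, 8, Ada, 4, Argo), (3, 15, Wes, 25, Nova), (3, 15, Xia, 25, Nova), (3, 6, Dee, 25, Nova)}
σ[role != Gamma]: keep tuples satisfying role != Gamma → {(1, 12, Cal, 10, Orion), (1, 12, Cal, 12, Omega), (1, 12, Cal, 19, Atlas), (1, 12, Cal, 20, Delta), (1, 12, Cal, 23, Argo), (1, 12, Cal, 4, Argo), (1, 24, Fay, 10, Orion), (1, 24, Fay, 12, Omega), (1, 24, Fay, 19, Atlas), (1, 24, Fay, 20, Delta), (1, 24, Fay, 23, Argo), (1, 24, Fay, 4, Argo), (1, 37, Eve, 10, Orion), (1, 37, Eve, 12, Omega), (1, 37, Eve, 19, Atlas), (1, 37, Eve, 20, Delta), (1, 37, Eve, 23, Argo), (1, 37, Eve, 4, Argo), (1, 4, Xia, 10, Orion), (1, 4, Xia, 12, Omega), (1, 4, Xia, 19, Atlas), (1, 4, Xia, 20, Delta), (1, 4, Xia, 23, Argo), (1, 4, Xia, 4, Argo), (1, 8, Ada, 10, Orion), (1, 8, Ada, 12, Omega), (1, 8, Ada, 19, Atlas), (1, 8, Ada, 20, Delta), (1, 8, Ada, 23, Argo), (1, 8, Ada, 4, Argo), (3, 15, Wes, 25, Nova), (3, 15, Xia, 25, Nova), (3, 6, Dee, 25, Nova)}
σ[aname = Cal]: keep tuples satisfying aname = Cal → {(1, 12, Cal, 10, Orion), (1, 12, Cal, 12, Omega), (1, 12, Cal, 19, Atlas), (1, 12, Cal, 20, Delta), (1, 12, Cal, 23, Argo), (1, 12, Cal, 4, Argo)}
Keep only column(s) role, aid (1 duplicate(s) eliminated): {(Argo, 1), (Atlas, 1), (Delta, 1), (Omega, 1), (Orion, 1)}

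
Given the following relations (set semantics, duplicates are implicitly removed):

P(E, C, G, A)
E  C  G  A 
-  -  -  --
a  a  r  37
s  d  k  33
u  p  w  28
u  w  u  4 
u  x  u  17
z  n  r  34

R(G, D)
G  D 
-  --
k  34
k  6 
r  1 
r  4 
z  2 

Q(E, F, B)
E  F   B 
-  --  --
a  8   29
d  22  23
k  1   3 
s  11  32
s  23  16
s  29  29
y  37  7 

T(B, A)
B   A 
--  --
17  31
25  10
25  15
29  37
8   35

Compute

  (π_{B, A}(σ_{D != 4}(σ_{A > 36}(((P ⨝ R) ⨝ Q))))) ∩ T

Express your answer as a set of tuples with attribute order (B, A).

P ⋈ R (natural join on G): {(a, a, r, 37, 1), (a, a, r, 37, 4), (s, d, k, 33, 34), (s, d, k, 33, 6), (z, n, r, 34, 1), (z, n, r, 34, 4)}
(P ⨝ R) ⋈ Q (natural join on E): {(a, a, r, 37, 1, 8, 29), (a, a, r, 37, 4, 8, 29), (s, d, k, 33, 34, 11, 32), (s, d, k, 33, 34, 23, 16), (s, d, k, 33, 34, 29, 29), (s, d, k, 33, 6, 11, 32), (s, d, k, 33, 6, 23, 16), (s, d, k, 33, 6, 29, 29)}
Filtering on A > 36 leaves {(a, a, r, 37, 1, 8, 29), (a, a, r, 37, 4, 8, 29)}.
Filtering on D != 4 leaves {(a, a, r, 37, 1, 8, 29)}.
π_{B, A} gives {(29, 37)}.
Set intersection of the two operands is {(29, 37)}.

{(29, 37)}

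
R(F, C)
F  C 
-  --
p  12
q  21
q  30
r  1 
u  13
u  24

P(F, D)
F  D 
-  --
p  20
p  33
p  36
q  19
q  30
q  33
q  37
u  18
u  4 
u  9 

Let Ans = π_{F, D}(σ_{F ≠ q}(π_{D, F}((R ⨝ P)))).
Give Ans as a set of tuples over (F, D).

{(p, 20), (p, 33), (p, 36), (u, 18), (u, 4), (u, 9)}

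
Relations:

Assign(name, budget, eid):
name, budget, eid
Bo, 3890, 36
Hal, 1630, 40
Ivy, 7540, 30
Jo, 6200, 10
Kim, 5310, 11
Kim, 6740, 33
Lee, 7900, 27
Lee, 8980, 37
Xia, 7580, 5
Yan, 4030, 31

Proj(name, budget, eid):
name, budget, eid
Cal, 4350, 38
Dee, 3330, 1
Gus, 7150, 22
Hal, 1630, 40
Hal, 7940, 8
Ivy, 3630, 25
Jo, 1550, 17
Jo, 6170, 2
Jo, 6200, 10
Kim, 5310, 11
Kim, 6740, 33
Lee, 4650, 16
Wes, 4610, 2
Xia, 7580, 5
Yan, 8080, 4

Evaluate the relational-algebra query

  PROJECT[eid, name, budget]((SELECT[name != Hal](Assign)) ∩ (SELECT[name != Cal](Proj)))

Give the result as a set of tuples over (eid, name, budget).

{(10, Jo, 6200), (11, Kim, 5310), (33, Kim, 6740), (5, Xia, 7580)}

Selection name != Hal: {(Bo, 3890, 36), (Ivy, 7540, 30), (Jo, 6200, 10), (Kim, 5310, 11), (Kim, 6740, 33), (Lee, 7900, 27), (Lee, 8980, 37), (Xia, 7580, 5), (Yan, 4030, 31)}
Selection name != Cal: {(Dee, 3330, 1), (Gus, 7150, 22), (Hal, 1630, 40), (Hal, 7940, 8), (Ivy, 3630, 25), (Jo, 1550, 17), (Jo, 6170, 2), (Jo, 6200, 10), (Kim, 5310, 11), (Kim, 6740, 33), (Lee, 4650, 16), (Wes, 4610, 2), (Xia, 7580, 5), (Yan, 8080, 4)}
Intersection: {(Bo, 3890, 36), (Ivy, 7540, 30), (Jo, 6200, 10), (Kim, 5310, 11), (Kim, 6740, 33), (Lee, 7900, 27), (Lee, 8980, 37), (Xia, 7580, 5), (Yan, 4030, 31)} with {(Dee, 3330, 1), (Gus, 7150, 22), (Hal, 1630, 40), (Hal, 7940, 8), (Ivy, 3630, 25), (Jo, 1550, 17), (Jo, 6170, 2), (Jo, 6200, 10), (Kim, 5310, 11), (Kim, 6740, 33), (Lee, 4650, 16), (Wes, 4610, 2), (Xia, 7580, 5), (Yan, 8080, 4)} → {(Jo, 6200, 10), (Kim, 5310, 11), (Kim, 6740, 33), (Xia, 7580, 5)}
π_{eid, name, budget} gives {(10, Jo, 6200), (11, Kim, 5310), (33, Kim, 6740), (5, Xia, 7580)}.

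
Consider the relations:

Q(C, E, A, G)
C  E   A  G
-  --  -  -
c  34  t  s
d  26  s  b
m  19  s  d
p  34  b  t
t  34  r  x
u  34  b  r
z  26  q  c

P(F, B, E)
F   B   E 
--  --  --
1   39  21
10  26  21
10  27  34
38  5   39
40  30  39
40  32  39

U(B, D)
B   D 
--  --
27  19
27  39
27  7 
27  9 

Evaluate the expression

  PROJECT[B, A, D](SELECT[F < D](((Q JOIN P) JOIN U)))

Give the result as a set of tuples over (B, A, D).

{(27, b, 19), (27, b, 39), (27, r, 19), (27, r, 39), (27, t, 19), (27, t, 39)}

Q ⋈ P (natural join on E): {(c, 34, t, s, 10, 27), (p, 34, b, t, 10, 27), (t, 34, r, x, 10, 27), (u, 34, b, r, 10, 27)}
(Q JOIN P) ⋈ U (natural join on B): {(c, 34, t, s, 10, 27, 19), (c, 34, t, s, 10, 27, 39), (c, 34, t, s, 10, 27, 7), (c, 34, t, s, 10, 27, 9), (p, 34, b, t, 10, 27, 19), (p, 34, b, t, 10, 27, 39), (p, 34, b, t, 10, 27, 7), (p, 34, b, t, 10, 27, 9), (t, 34, r, x, 10, 27, 19), (t, 34, r, x, 10, 27, 39), (t, 34, r, x, 10, 27, 7), (t, 34, r, x, 10, 27, 9), (u, 34, b, r, 10, 27, 19), (u, 34, b, r, 10, 27, 39), (u, 34, b, r, 10, 27, 7), (u, 34, b, r, 10, 27, 9)}
Apply σ_{F < D}; surviving tuples: {(c, 34, t, s, 10, 27, 19), (c, 34, t, s, 10, 27, 39), (p, 34, b, t, 10, 27, 19), (p, 34, b, t, 10, 27, 39), (t, 34, r, x, 10, 27, 19), (t, 34, r, x, 10, 27, 39), (u, 34, b, r, 10, 27, 19), (u, 34, b, r, 10, 27, 39)}
π[B, A, D]: project onto (B, A, D) (2 duplicate(s) eliminated) → {(27, b, 19), (27, b, 39), (27, r, 19), (27, r, 39), (27, t, 19), (27, t, 39)}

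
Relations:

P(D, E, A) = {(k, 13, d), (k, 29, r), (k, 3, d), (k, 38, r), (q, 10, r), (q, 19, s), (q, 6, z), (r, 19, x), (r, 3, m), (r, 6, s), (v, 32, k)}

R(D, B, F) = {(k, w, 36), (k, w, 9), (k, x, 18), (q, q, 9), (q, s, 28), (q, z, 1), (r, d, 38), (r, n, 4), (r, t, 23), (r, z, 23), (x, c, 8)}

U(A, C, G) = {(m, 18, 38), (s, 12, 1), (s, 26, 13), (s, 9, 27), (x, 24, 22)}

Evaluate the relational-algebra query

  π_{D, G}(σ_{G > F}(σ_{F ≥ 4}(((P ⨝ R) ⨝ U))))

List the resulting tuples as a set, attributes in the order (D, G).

{(q, 13), (q, 27), (r, 13), (r, 22), (r, 27), (r, 38)}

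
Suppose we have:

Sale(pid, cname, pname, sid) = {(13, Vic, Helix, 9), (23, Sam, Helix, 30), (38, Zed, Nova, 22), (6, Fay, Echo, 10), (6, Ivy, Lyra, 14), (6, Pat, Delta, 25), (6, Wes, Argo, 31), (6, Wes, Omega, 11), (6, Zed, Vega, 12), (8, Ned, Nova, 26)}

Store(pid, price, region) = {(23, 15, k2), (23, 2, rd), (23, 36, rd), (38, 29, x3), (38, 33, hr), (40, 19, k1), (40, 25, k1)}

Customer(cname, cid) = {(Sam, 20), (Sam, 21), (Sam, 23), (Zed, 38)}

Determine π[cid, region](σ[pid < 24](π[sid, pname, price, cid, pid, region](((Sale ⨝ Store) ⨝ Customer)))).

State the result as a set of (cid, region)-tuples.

{(20, k2), (20, rd), (21, k2), (21, rd), (23, k2), (23, rd)}

Natural join on pid: {(23, Sam, Helix, 30, 15, k2), (23, Sam, Helix, 30, 2, rd), (23, Sam, Helix, 30, 36, rd), (38, Zed, Nova, 22, 29, x3), (38, Zed, Nova, 22, 33, hr)}
Natural join on cname: {(23, Sam, Helix, 30, 15, k2, 20), (23, Sam, Helix, 30, 15, k2, 21), (23, Sam, Helix, 30, 15, k2, 23), (23, Sam, Helix, 30, 2, rd, 20), (23, Sam, Helix, 30, 2, rd, 21), (23, Sam, Helix, 30, 2, rd, 23), (23, Sam, Helix, 30, 36, rd, 20), (23, Sam, Helix, 30, 36, rd, 21), (23, Sam, Helix, 30, 36, rd, 23), (38, Zed, Nova, 22, 29, x3, 38), (38, Zed, Nova, 22, 33, hr, 38)}
Keep only column(s) sid, pname, price, cid, pid, region: {(22, Nova, 29, 38, 38, x3), (22, Nova, 33, 38, 38, hr), (30, Helix, 15, 20, 23, k2), (30, Helix, 15, 21, 23, k2), (30, Helix, 15, 23, 23, k2), (30, Helix, 2, 20, 23, rd), (30, Helix, 2, 21, 23, rd), (30, Helix, 2, 23, 23, rd), (30, Helix, 36, 20, 23, rd), (30, Helix, 36, 21, 23, rd), (30, Helix, 36, 23, 23, rd)}
Filtering on pid < 24 leaves {(30, Helix, 15, 20, 23, k2), (30, Helix, 15, 21, 23, k2), (30, Helix, 15, 23, 23, k2), (30, Helix, 2, 20, 23, rd), (30, Helix, 2, 21, 23, rd), (30, Helix, 2, 23, 23, rd), (30, Helix, 36, 20, 23, rd), (30, Helix, 36, 21, 23, rd), (30, Helix, 36, 23, 23, rd)}.
Keep only column(s) cid, region (3 duplicate(s) eliminated): {(20, k2), (20, rd), (21, k2), (21, rd), (23, k2), (23, rd)}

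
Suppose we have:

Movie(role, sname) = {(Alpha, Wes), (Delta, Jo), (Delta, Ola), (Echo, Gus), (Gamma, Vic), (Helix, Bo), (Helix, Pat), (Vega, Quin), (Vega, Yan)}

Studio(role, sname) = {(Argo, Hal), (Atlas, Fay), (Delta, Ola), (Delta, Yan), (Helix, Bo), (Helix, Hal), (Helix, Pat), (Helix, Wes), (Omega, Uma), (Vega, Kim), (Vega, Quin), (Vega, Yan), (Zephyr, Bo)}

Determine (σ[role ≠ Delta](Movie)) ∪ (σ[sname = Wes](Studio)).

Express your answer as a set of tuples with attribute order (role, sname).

{(Alpha, Wes), (Echo, Gus), (Gamma, Vic), (Helix, Bo), (Helix, Pat), (Helix, Wes), (Vega, Quin), (Vega, Yan)}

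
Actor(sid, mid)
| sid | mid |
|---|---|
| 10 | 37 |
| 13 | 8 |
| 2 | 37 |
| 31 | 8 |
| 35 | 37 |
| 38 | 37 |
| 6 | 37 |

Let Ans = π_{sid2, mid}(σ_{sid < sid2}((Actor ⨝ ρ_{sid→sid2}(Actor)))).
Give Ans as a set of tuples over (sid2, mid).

{(10, 37), (31, 8), (35, 37), (38, 37), (6, 37)}

ρ[sid→sid2]: schema becomes (sid2, mid); tuples unchanged.
Actor ⋈ ρ_{sid→sid2}(Actor) (natural join on mid): {(10, 37, 10), (10, 37, 2), (10, 37, 35), (10, 37, 38), (10, 37, 6), (13, 8, 13), (13, 8, 31), (2, 37, 10), (2, 37, 2), (2, 37, 35), (2, 37, 38), (2, 37, 6), (31, 8, 13), (31, 8, 31), (35, 37, 10), (35, 37, 2), (35, 37, 35), (35, 37, 38), (35, 37, 6), (38, 37, 10), (38, 37, 2), (38, 37, 35), (38, 37, 38), (38, 37, 6), (6, 37, 10), (6, 37, 2), (6, 37, 35), (6, 37, 38), (6, 37, 6)}
Filtering on sid < sid2 leaves {(10, 37, 35), (10, 37, 38), (13, 8, 31), (2, 37, 10), (2, 37, 35), (2, 37, 38), (2, 37, 6), (35, 37, 38), (6, 37, 10), (6, 37, 35), (6, 37, 38)}.
Keep only column(s) sid2, mid (6 duplicate(s) eliminated): {(10, 37), (31, 8), (35, 37), (38, 37), (6, 37)}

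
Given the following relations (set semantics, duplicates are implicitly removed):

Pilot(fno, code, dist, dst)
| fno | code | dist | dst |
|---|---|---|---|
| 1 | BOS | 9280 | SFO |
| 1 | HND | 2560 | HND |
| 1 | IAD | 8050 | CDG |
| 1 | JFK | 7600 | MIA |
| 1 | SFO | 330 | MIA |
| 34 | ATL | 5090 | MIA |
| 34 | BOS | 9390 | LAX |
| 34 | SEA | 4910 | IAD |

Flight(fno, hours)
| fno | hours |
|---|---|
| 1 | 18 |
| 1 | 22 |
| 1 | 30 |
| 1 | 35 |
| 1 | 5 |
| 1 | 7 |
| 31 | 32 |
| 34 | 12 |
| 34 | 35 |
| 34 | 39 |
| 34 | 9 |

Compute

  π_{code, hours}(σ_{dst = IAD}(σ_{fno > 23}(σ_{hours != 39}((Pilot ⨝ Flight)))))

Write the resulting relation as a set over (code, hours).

{(SEA, 12), (SEA, 35), (SEA, 9)}

Pilot ⋈ Flight (natural join on fno): {(1, BOS, 9280, SFO, 18), (1, BOS, 9280, SFO, 22), (1, BOS, 9280, SFO, 30), (1, BOS, 9280, SFO, 35), (1, BOS, 9280, SFO, 5), (1, BOS, 9280, SFO, 7), (1, HND, 2560, HND, 18), (1, HND, 2560, HND, 22), (1, HND, 2560, HND, 30), (1, HND, 2560, HND, 35), (1, HND, 2560, HND, 5), (1, HND, 2560, HND, 7), (1, IAD, 8050, CDG, 18), (1, IAD, 8050, CDG, 22), (1, IAD, 8050, CDG, 30), (1, IAD, 8050, CDG, 35), (1, IAD, 8050, CDG, 5), (1, IAD, 8050, CDG, 7), (1, JFK, 7600, MIA, 18), (1, JFK, 7600, MIA, 22), (1, JFK, 7600, MIA, 30), (1, JFK, 7600, MIA, 35), (1, JFK, 7600, MIA, 5), (1, JFK, 7600, MIA, 7), (1, SFO, 330, MIA, 18), (1, SFO, 330, MIA, 22), (1, SFO, 330, MIA, 30), (1, SFO, 330, MIA, 35), (1, SFO, 330, MIA, 5), (1, SFO, 330, MIA, 7), (34, ATL, 5090, MIA, 12), (34, ATL, 5090, MIA, 35), (34, ATL, 5090, MIA, 39), (34, ATL, 5090, MIA, 9), (34, BOS, 9390, LAX, 12), (34, BOS, 9390, LAX, 35), (34, BOS, 9390, LAX, 39), (34, BOS, 9390, LAX, 9), (34, SEA, 4910, IAD, 12), (34, SEA, 4910, IAD, 35), (34, SEA, 4910, IAD, 39), (34, SEA, 4910, IAD, 9)}
σ[hours != 39]: keep tuples satisfying hours != 39 → {(1, BOS, 9280, SFO, 18), (1, BOS, 9280, SFO, 22), (1, BOS, 9280, SFO, 30), (1, BOS, 9280, SFO, 35), (1, BOS, 9280, SFO, 5), (1, BOS, 9280, SFO, 7), (1, HND, 2560, HND, 18), (1, HND, 2560, HND, 22), (1, HND, 2560, HND, 30), (1, HND, 2560, HND, 35), (1, HND, 2560, HND, 5), (1, HND, 2560, HND, 7), (1, IAD, 8050, CDG, 18), (1, IAD, 8050, CDG, 22), (1, IAD, 8050, CDG, 30), (1, IAD, 8050, CDG, 35), (1, IAD, 8050, CDG, 5), (1, IAD, 8050, CDG, 7), (1, JFK, 7600, MIA, 18), (1, JFK, 7600, MIA, 22), (1, JFK, 7600, MIA, 30), (1, JFK, 7600, MIA, 35), (1, JFK, 7600, MIA, 5), (1, JFK, 7600, MIA, 7), (1, SFO, 330, MIA, 18), (1, SFO, 330, MIA, 22), (1, SFO, 330, MIA, 30), (1, SFO, 330, MIA, 35), (1, SFO, 330, MIA, 5), (1, SFO, 330, MIA, 7), (34, ATL, 5090, MIA, 12), (34, ATL, 5090, MIA, 35), (34, ATL, 5090, MIA, 9), (34, BOS, 9390, LAX, 12), (34, BOS, 9390, LAX, 35), (34, BOS, 9390, LAX, 9), (34, SEA, 4910, IAD, 12), (34, SEA, 4910, IAD, 35), (34, SEA, 4910, IAD, 9)}
σ[fno > 23]: keep tuples satisfying fno > 23 → {(34, ATL, 5090, MIA, 12), (34, ATL, 5090, MIA, 35), (34, ATL, 5090, MIA, 9), (34, BOS, 9390, LAX, 12), (34, BOS, 9390, LAX, 35), (34, BOS, 9390, LAX, 9), (34, SEA, 4910, IAD, 12), (34, SEA, 4910, IAD, 35), (34, SEA, 4910, IAD, 9)}
σ[dst = IAD]: keep tuples satisfying dst = IAD → {(34, SEA, 4910, IAD, 12), (34, SEA, 4910, IAD, 35), (34, SEA, 4910, IAD, 9)}
π[code, hours]: project onto (code, hours) → {(SEA, 12), (SEA, 35), (SEA, 9)}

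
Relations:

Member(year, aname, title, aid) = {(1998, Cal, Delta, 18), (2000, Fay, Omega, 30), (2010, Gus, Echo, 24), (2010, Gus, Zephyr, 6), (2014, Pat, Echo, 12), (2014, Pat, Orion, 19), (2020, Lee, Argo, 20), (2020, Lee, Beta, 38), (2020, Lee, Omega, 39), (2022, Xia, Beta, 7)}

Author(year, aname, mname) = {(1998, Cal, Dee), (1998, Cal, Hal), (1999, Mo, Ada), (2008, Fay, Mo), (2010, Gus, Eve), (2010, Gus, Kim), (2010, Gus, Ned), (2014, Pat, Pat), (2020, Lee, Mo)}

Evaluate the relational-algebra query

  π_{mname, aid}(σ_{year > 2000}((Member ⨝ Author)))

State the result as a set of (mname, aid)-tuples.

Natural join on year, aname: {(1998, Cal, Delta, 18, Dee), (1998, Cal, Delta, 18, Hal), (2010, Gus, Echo, 24, Eve), (2010, Gus, Echo, 24, Kim), (2010, Gus, Echo, 24, Ned), (2010, Gus, Zephyr, 6, Eve), (2010, Gus, Zephyr, 6, Kim), (2010, Gus, Zephyr, 6, Ned), (2014, Pat, Echo, 12, Pat), (2014, Pat, Orion, 19, Pat), (2020, Lee, Argo, 20, Mo), (2020, Lee, Beta, 38, Mo), (2020, Lee, Omega, 39, Mo)}
σ[year > 2000]: keep tuples satisfying year > 2000 → {(2010, Gus, Echo, 24, Eve), (2010, Gus, Echo, 24, Kim), (2010, Gus, Echo, 24, Ned), (2010, Gus, Zephyr, 6, Eve), (2010, Gus, Zephyr, 6, Kim), (2010, Gus, Zephyr, 6, Ned), (2014, Pat, Echo, 12, Pat), (2014, Pat, Orion, 19, Pat), (2020, Lee, Argo, 20, Mo), (2020, Lee, Beta, 38, Mo), (2020, Lee, Omega, 39, Mo)}
Projecting to mname, aid: {(Eve, 24), (Eve, 6), (Kim, 24), (Kim, 6), (Mo, 20), (Mo, 38), (Mo, 39), (Ned, 24), (Ned, 6), (Pat, 12), (Pat, 19)}

{(Eve, 24), (Eve, 6), (Kim, 24), (Kim, 6), (Mo, 20), (Mo, 38), (Mo, 39), (Ned, 24), (Ned, 6), (Pat, 12), (Pat, 19)}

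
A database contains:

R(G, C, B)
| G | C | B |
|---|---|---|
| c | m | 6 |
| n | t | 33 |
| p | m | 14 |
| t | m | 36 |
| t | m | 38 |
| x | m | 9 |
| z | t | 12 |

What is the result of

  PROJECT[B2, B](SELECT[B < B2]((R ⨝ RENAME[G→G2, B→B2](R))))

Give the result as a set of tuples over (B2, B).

ρ[G→G2, B→B2]: schema becomes (G2, C, B2); tuples unchanged.
Joining R and RENAME[G→G2, B→B2](R) on C yields {(c, m, 6, c, 6), (c, m, 6, p, 14), (c, m, 6, t, 36), (c, m, 6, t, 38), (c, m, 6, x, 9), (n, t, 33, n, 33), (n, t, 33, z, 12), (p, m, 14, c, 6), (p, m, 14, p, 14), (p, m, 14, t, 36), (p, m, 14, t, 38), (p, m, 14, x, 9), (t, m, 36, c, 6), (t, m, 36, p, 14), (t, m, 36, t, 36), (t, m, 36, t, 38), (t, m, 36, x, 9), (t, m, 38, c, 6), (t, m, 38, p, 14), (t, m, 38, t, 36), (t, m, 38, t, 38), (t, m, 38, x, 9), (x, m, 9, c, 6), (x, m, 9, p, 14), (x, m, 9, t, 36), (x, m, 9, t, 38), (x, m, 9, x, 9), (z, t, 12, n, 33), (z, t, 12, z, 12)}.
σ[B < B2]: keep tuples satisfying B < B2 → {(c, m, 6, p, 14), (c, m, 6, t, 36), (c, m, 6, t, 38), (c, m, 6, x, 9), (p, m, 14, t, 36), (p, m, 14, t, 38), (t, m, 36, t, 38), (x, m, 9, p, 14), (x, m, 9, t, 36), (x, m, 9, t, 38), (z, t, 12, n, 33)}
Projecting to B2, B: {(14, 6), (14, 9), (33, 12), (36, 14), (36, 6), (36, 9), (38, 14), (38, 36), (38, 6), (38, 9), (9, 6)}

{(14, 6), (14, 9), (33, 12), (36, 14), (36, 6), (36, 9), (38, 14), (38, 36), (38, 6), (38, 9), (9, 6)}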